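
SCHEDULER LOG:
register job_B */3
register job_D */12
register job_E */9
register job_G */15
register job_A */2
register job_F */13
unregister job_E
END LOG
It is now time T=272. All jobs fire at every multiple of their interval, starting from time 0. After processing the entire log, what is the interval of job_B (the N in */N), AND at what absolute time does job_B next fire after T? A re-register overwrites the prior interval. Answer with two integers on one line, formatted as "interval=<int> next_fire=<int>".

Op 1: register job_B */3 -> active={job_B:*/3}
Op 2: register job_D */12 -> active={job_B:*/3, job_D:*/12}
Op 3: register job_E */9 -> active={job_B:*/3, job_D:*/12, job_E:*/9}
Op 4: register job_G */15 -> active={job_B:*/3, job_D:*/12, job_E:*/9, job_G:*/15}
Op 5: register job_A */2 -> active={job_A:*/2, job_B:*/3, job_D:*/12, job_E:*/9, job_G:*/15}
Op 6: register job_F */13 -> active={job_A:*/2, job_B:*/3, job_D:*/12, job_E:*/9, job_F:*/13, job_G:*/15}
Op 7: unregister job_E -> active={job_A:*/2, job_B:*/3, job_D:*/12, job_F:*/13, job_G:*/15}
Final interval of job_B = 3
Next fire of job_B after T=272: (272//3+1)*3 = 273

Answer: interval=3 next_fire=273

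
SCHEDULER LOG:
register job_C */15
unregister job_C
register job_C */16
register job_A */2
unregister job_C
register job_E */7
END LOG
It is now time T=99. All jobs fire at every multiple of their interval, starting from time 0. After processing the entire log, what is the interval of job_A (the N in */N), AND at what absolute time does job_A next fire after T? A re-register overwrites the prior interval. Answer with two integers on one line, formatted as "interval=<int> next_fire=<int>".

Answer: interval=2 next_fire=100

Derivation:
Op 1: register job_C */15 -> active={job_C:*/15}
Op 2: unregister job_C -> active={}
Op 3: register job_C */16 -> active={job_C:*/16}
Op 4: register job_A */2 -> active={job_A:*/2, job_C:*/16}
Op 5: unregister job_C -> active={job_A:*/2}
Op 6: register job_E */7 -> active={job_A:*/2, job_E:*/7}
Final interval of job_A = 2
Next fire of job_A after T=99: (99//2+1)*2 = 100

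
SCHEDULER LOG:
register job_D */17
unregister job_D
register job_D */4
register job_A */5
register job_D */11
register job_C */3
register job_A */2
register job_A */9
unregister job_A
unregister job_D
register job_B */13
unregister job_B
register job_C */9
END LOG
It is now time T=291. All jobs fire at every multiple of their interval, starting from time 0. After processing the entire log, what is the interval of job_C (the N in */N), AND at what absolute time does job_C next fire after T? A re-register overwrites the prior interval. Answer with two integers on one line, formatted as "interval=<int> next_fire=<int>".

Op 1: register job_D */17 -> active={job_D:*/17}
Op 2: unregister job_D -> active={}
Op 3: register job_D */4 -> active={job_D:*/4}
Op 4: register job_A */5 -> active={job_A:*/5, job_D:*/4}
Op 5: register job_D */11 -> active={job_A:*/5, job_D:*/11}
Op 6: register job_C */3 -> active={job_A:*/5, job_C:*/3, job_D:*/11}
Op 7: register job_A */2 -> active={job_A:*/2, job_C:*/3, job_D:*/11}
Op 8: register job_A */9 -> active={job_A:*/9, job_C:*/3, job_D:*/11}
Op 9: unregister job_A -> active={job_C:*/3, job_D:*/11}
Op 10: unregister job_D -> active={job_C:*/3}
Op 11: register job_B */13 -> active={job_B:*/13, job_C:*/3}
Op 12: unregister job_B -> active={job_C:*/3}
Op 13: register job_C */9 -> active={job_C:*/9}
Final interval of job_C = 9
Next fire of job_C after T=291: (291//9+1)*9 = 297

Answer: interval=9 next_fire=297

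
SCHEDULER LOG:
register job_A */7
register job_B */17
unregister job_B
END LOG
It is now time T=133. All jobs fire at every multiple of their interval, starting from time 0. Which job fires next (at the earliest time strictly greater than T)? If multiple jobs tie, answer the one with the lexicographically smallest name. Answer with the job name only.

Op 1: register job_A */7 -> active={job_A:*/7}
Op 2: register job_B */17 -> active={job_A:*/7, job_B:*/17}
Op 3: unregister job_B -> active={job_A:*/7}
  job_A: interval 7, next fire after T=133 is 140
Earliest = 140, winner (lex tiebreak) = job_A

Answer: job_A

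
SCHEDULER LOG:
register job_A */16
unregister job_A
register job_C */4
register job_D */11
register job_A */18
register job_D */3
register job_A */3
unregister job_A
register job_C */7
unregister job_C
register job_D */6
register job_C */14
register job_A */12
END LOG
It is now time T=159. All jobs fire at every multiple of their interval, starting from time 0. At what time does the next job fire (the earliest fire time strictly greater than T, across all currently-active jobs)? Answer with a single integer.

Answer: 162

Derivation:
Op 1: register job_A */16 -> active={job_A:*/16}
Op 2: unregister job_A -> active={}
Op 3: register job_C */4 -> active={job_C:*/4}
Op 4: register job_D */11 -> active={job_C:*/4, job_D:*/11}
Op 5: register job_A */18 -> active={job_A:*/18, job_C:*/4, job_D:*/11}
Op 6: register job_D */3 -> active={job_A:*/18, job_C:*/4, job_D:*/3}
Op 7: register job_A */3 -> active={job_A:*/3, job_C:*/4, job_D:*/3}
Op 8: unregister job_A -> active={job_C:*/4, job_D:*/3}
Op 9: register job_C */7 -> active={job_C:*/7, job_D:*/3}
Op 10: unregister job_C -> active={job_D:*/3}
Op 11: register job_D */6 -> active={job_D:*/6}
Op 12: register job_C */14 -> active={job_C:*/14, job_D:*/6}
Op 13: register job_A */12 -> active={job_A:*/12, job_C:*/14, job_D:*/6}
  job_A: interval 12, next fire after T=159 is 168
  job_C: interval 14, next fire after T=159 is 168
  job_D: interval 6, next fire after T=159 is 162
Earliest fire time = 162 (job job_D)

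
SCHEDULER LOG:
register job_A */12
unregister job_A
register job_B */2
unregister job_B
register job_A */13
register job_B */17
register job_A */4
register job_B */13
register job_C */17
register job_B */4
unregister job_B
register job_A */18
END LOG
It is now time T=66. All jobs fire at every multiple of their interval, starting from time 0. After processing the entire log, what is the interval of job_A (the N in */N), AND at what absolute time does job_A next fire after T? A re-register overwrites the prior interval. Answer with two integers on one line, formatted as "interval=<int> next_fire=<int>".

Answer: interval=18 next_fire=72

Derivation:
Op 1: register job_A */12 -> active={job_A:*/12}
Op 2: unregister job_A -> active={}
Op 3: register job_B */2 -> active={job_B:*/2}
Op 4: unregister job_B -> active={}
Op 5: register job_A */13 -> active={job_A:*/13}
Op 6: register job_B */17 -> active={job_A:*/13, job_B:*/17}
Op 7: register job_A */4 -> active={job_A:*/4, job_B:*/17}
Op 8: register job_B */13 -> active={job_A:*/4, job_B:*/13}
Op 9: register job_C */17 -> active={job_A:*/4, job_B:*/13, job_C:*/17}
Op 10: register job_B */4 -> active={job_A:*/4, job_B:*/4, job_C:*/17}
Op 11: unregister job_B -> active={job_A:*/4, job_C:*/17}
Op 12: register job_A */18 -> active={job_A:*/18, job_C:*/17}
Final interval of job_A = 18
Next fire of job_A after T=66: (66//18+1)*18 = 72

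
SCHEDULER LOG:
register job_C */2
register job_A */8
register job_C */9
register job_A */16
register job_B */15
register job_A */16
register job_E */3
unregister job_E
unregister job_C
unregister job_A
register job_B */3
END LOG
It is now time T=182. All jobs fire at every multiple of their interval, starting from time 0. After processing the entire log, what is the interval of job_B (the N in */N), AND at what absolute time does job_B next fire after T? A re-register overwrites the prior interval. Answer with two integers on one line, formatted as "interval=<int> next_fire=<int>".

Answer: interval=3 next_fire=183

Derivation:
Op 1: register job_C */2 -> active={job_C:*/2}
Op 2: register job_A */8 -> active={job_A:*/8, job_C:*/2}
Op 3: register job_C */9 -> active={job_A:*/8, job_C:*/9}
Op 4: register job_A */16 -> active={job_A:*/16, job_C:*/9}
Op 5: register job_B */15 -> active={job_A:*/16, job_B:*/15, job_C:*/9}
Op 6: register job_A */16 -> active={job_A:*/16, job_B:*/15, job_C:*/9}
Op 7: register job_E */3 -> active={job_A:*/16, job_B:*/15, job_C:*/9, job_E:*/3}
Op 8: unregister job_E -> active={job_A:*/16, job_B:*/15, job_C:*/9}
Op 9: unregister job_C -> active={job_A:*/16, job_B:*/15}
Op 10: unregister job_A -> active={job_B:*/15}
Op 11: register job_B */3 -> active={job_B:*/3}
Final interval of job_B = 3
Next fire of job_B after T=182: (182//3+1)*3 = 183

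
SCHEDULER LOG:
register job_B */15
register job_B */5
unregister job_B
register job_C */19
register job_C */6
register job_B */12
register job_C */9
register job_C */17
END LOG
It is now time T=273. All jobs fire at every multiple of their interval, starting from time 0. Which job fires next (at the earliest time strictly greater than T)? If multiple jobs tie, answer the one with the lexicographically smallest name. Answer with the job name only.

Op 1: register job_B */15 -> active={job_B:*/15}
Op 2: register job_B */5 -> active={job_B:*/5}
Op 3: unregister job_B -> active={}
Op 4: register job_C */19 -> active={job_C:*/19}
Op 5: register job_C */6 -> active={job_C:*/6}
Op 6: register job_B */12 -> active={job_B:*/12, job_C:*/6}
Op 7: register job_C */9 -> active={job_B:*/12, job_C:*/9}
Op 8: register job_C */17 -> active={job_B:*/12, job_C:*/17}
  job_B: interval 12, next fire after T=273 is 276
  job_C: interval 17, next fire after T=273 is 289
Earliest = 276, winner (lex tiebreak) = job_B

Answer: job_B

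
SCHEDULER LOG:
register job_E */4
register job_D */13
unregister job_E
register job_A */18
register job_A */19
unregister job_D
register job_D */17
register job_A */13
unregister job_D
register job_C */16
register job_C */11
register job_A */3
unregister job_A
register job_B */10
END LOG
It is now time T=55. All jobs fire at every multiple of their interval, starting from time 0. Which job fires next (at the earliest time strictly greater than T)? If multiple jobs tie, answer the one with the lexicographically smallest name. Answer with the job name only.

Op 1: register job_E */4 -> active={job_E:*/4}
Op 2: register job_D */13 -> active={job_D:*/13, job_E:*/4}
Op 3: unregister job_E -> active={job_D:*/13}
Op 4: register job_A */18 -> active={job_A:*/18, job_D:*/13}
Op 5: register job_A */19 -> active={job_A:*/19, job_D:*/13}
Op 6: unregister job_D -> active={job_A:*/19}
Op 7: register job_D */17 -> active={job_A:*/19, job_D:*/17}
Op 8: register job_A */13 -> active={job_A:*/13, job_D:*/17}
Op 9: unregister job_D -> active={job_A:*/13}
Op 10: register job_C */16 -> active={job_A:*/13, job_C:*/16}
Op 11: register job_C */11 -> active={job_A:*/13, job_C:*/11}
Op 12: register job_A */3 -> active={job_A:*/3, job_C:*/11}
Op 13: unregister job_A -> active={job_C:*/11}
Op 14: register job_B */10 -> active={job_B:*/10, job_C:*/11}
  job_B: interval 10, next fire after T=55 is 60
  job_C: interval 11, next fire after T=55 is 66
Earliest = 60, winner (lex tiebreak) = job_B

Answer: job_B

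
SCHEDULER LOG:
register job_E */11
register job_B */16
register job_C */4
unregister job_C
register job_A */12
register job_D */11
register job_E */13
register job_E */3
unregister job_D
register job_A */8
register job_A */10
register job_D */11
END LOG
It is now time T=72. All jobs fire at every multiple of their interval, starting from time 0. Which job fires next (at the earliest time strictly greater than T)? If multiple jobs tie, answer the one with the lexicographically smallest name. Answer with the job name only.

Answer: job_E

Derivation:
Op 1: register job_E */11 -> active={job_E:*/11}
Op 2: register job_B */16 -> active={job_B:*/16, job_E:*/11}
Op 3: register job_C */4 -> active={job_B:*/16, job_C:*/4, job_E:*/11}
Op 4: unregister job_C -> active={job_B:*/16, job_E:*/11}
Op 5: register job_A */12 -> active={job_A:*/12, job_B:*/16, job_E:*/11}
Op 6: register job_D */11 -> active={job_A:*/12, job_B:*/16, job_D:*/11, job_E:*/11}
Op 7: register job_E */13 -> active={job_A:*/12, job_B:*/16, job_D:*/11, job_E:*/13}
Op 8: register job_E */3 -> active={job_A:*/12, job_B:*/16, job_D:*/11, job_E:*/3}
Op 9: unregister job_D -> active={job_A:*/12, job_B:*/16, job_E:*/3}
Op 10: register job_A */8 -> active={job_A:*/8, job_B:*/16, job_E:*/3}
Op 11: register job_A */10 -> active={job_A:*/10, job_B:*/16, job_E:*/3}
Op 12: register job_D */11 -> active={job_A:*/10, job_B:*/16, job_D:*/11, job_E:*/3}
  job_A: interval 10, next fire after T=72 is 80
  job_B: interval 16, next fire after T=72 is 80
  job_D: interval 11, next fire after T=72 is 77
  job_E: interval 3, next fire after T=72 is 75
Earliest = 75, winner (lex tiebreak) = job_E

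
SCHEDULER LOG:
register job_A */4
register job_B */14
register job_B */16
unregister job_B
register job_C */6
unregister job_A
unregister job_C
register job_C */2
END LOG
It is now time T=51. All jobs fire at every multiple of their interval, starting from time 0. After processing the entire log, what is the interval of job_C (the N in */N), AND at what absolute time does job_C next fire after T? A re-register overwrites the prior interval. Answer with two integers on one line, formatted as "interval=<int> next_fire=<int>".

Op 1: register job_A */4 -> active={job_A:*/4}
Op 2: register job_B */14 -> active={job_A:*/4, job_B:*/14}
Op 3: register job_B */16 -> active={job_A:*/4, job_B:*/16}
Op 4: unregister job_B -> active={job_A:*/4}
Op 5: register job_C */6 -> active={job_A:*/4, job_C:*/6}
Op 6: unregister job_A -> active={job_C:*/6}
Op 7: unregister job_C -> active={}
Op 8: register job_C */2 -> active={job_C:*/2}
Final interval of job_C = 2
Next fire of job_C after T=51: (51//2+1)*2 = 52

Answer: interval=2 next_fire=52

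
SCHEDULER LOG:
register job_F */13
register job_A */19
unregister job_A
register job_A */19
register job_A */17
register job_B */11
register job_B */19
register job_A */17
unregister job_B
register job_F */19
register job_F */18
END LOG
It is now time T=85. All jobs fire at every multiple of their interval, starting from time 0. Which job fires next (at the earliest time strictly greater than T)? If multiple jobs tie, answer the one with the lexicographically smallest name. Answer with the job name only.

Op 1: register job_F */13 -> active={job_F:*/13}
Op 2: register job_A */19 -> active={job_A:*/19, job_F:*/13}
Op 3: unregister job_A -> active={job_F:*/13}
Op 4: register job_A */19 -> active={job_A:*/19, job_F:*/13}
Op 5: register job_A */17 -> active={job_A:*/17, job_F:*/13}
Op 6: register job_B */11 -> active={job_A:*/17, job_B:*/11, job_F:*/13}
Op 7: register job_B */19 -> active={job_A:*/17, job_B:*/19, job_F:*/13}
Op 8: register job_A */17 -> active={job_A:*/17, job_B:*/19, job_F:*/13}
Op 9: unregister job_B -> active={job_A:*/17, job_F:*/13}
Op 10: register job_F */19 -> active={job_A:*/17, job_F:*/19}
Op 11: register job_F */18 -> active={job_A:*/17, job_F:*/18}
  job_A: interval 17, next fire after T=85 is 102
  job_F: interval 18, next fire after T=85 is 90
Earliest = 90, winner (lex tiebreak) = job_F

Answer: job_F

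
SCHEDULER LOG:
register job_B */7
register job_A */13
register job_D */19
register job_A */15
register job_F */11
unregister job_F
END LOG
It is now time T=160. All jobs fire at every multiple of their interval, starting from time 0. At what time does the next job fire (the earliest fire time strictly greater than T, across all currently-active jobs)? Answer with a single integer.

Op 1: register job_B */7 -> active={job_B:*/7}
Op 2: register job_A */13 -> active={job_A:*/13, job_B:*/7}
Op 3: register job_D */19 -> active={job_A:*/13, job_B:*/7, job_D:*/19}
Op 4: register job_A */15 -> active={job_A:*/15, job_B:*/7, job_D:*/19}
Op 5: register job_F */11 -> active={job_A:*/15, job_B:*/7, job_D:*/19, job_F:*/11}
Op 6: unregister job_F -> active={job_A:*/15, job_B:*/7, job_D:*/19}
  job_A: interval 15, next fire after T=160 is 165
  job_B: interval 7, next fire after T=160 is 161
  job_D: interval 19, next fire after T=160 is 171
Earliest fire time = 161 (job job_B)

Answer: 161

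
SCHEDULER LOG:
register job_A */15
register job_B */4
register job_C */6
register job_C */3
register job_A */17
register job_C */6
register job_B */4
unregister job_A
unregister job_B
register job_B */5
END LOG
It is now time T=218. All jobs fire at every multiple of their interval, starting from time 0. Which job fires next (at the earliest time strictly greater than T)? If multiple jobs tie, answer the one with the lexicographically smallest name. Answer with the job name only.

Answer: job_B

Derivation:
Op 1: register job_A */15 -> active={job_A:*/15}
Op 2: register job_B */4 -> active={job_A:*/15, job_B:*/4}
Op 3: register job_C */6 -> active={job_A:*/15, job_B:*/4, job_C:*/6}
Op 4: register job_C */3 -> active={job_A:*/15, job_B:*/4, job_C:*/3}
Op 5: register job_A */17 -> active={job_A:*/17, job_B:*/4, job_C:*/3}
Op 6: register job_C */6 -> active={job_A:*/17, job_B:*/4, job_C:*/6}
Op 7: register job_B */4 -> active={job_A:*/17, job_B:*/4, job_C:*/6}
Op 8: unregister job_A -> active={job_B:*/4, job_C:*/6}
Op 9: unregister job_B -> active={job_C:*/6}
Op 10: register job_B */5 -> active={job_B:*/5, job_C:*/6}
  job_B: interval 5, next fire after T=218 is 220
  job_C: interval 6, next fire after T=218 is 222
Earliest = 220, winner (lex tiebreak) = job_B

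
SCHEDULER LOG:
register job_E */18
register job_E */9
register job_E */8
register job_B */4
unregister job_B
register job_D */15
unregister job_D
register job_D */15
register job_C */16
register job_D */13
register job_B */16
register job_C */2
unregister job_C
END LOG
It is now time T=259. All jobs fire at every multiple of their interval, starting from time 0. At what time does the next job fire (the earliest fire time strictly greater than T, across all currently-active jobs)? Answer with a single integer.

Op 1: register job_E */18 -> active={job_E:*/18}
Op 2: register job_E */9 -> active={job_E:*/9}
Op 3: register job_E */8 -> active={job_E:*/8}
Op 4: register job_B */4 -> active={job_B:*/4, job_E:*/8}
Op 5: unregister job_B -> active={job_E:*/8}
Op 6: register job_D */15 -> active={job_D:*/15, job_E:*/8}
Op 7: unregister job_D -> active={job_E:*/8}
Op 8: register job_D */15 -> active={job_D:*/15, job_E:*/8}
Op 9: register job_C */16 -> active={job_C:*/16, job_D:*/15, job_E:*/8}
Op 10: register job_D */13 -> active={job_C:*/16, job_D:*/13, job_E:*/8}
Op 11: register job_B */16 -> active={job_B:*/16, job_C:*/16, job_D:*/13, job_E:*/8}
Op 12: register job_C */2 -> active={job_B:*/16, job_C:*/2, job_D:*/13, job_E:*/8}
Op 13: unregister job_C -> active={job_B:*/16, job_D:*/13, job_E:*/8}
  job_B: interval 16, next fire after T=259 is 272
  job_D: interval 13, next fire after T=259 is 260
  job_E: interval 8, next fire after T=259 is 264
Earliest fire time = 260 (job job_D)

Answer: 260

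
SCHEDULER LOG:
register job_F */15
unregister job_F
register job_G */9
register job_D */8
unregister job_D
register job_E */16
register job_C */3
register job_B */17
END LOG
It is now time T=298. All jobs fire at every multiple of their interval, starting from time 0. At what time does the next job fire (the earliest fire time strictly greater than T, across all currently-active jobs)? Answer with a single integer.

Answer: 300

Derivation:
Op 1: register job_F */15 -> active={job_F:*/15}
Op 2: unregister job_F -> active={}
Op 3: register job_G */9 -> active={job_G:*/9}
Op 4: register job_D */8 -> active={job_D:*/8, job_G:*/9}
Op 5: unregister job_D -> active={job_G:*/9}
Op 6: register job_E */16 -> active={job_E:*/16, job_G:*/9}
Op 7: register job_C */3 -> active={job_C:*/3, job_E:*/16, job_G:*/9}
Op 8: register job_B */17 -> active={job_B:*/17, job_C:*/3, job_E:*/16, job_G:*/9}
  job_B: interval 17, next fire after T=298 is 306
  job_C: interval 3, next fire after T=298 is 300
  job_E: interval 16, next fire after T=298 is 304
  job_G: interval 9, next fire after T=298 is 306
Earliest fire time = 300 (job job_C)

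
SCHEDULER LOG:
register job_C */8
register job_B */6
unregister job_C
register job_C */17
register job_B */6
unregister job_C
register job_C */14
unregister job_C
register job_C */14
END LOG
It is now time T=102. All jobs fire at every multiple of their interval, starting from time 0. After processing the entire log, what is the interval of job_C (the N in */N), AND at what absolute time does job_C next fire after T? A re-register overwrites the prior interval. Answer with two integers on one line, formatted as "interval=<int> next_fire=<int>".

Op 1: register job_C */8 -> active={job_C:*/8}
Op 2: register job_B */6 -> active={job_B:*/6, job_C:*/8}
Op 3: unregister job_C -> active={job_B:*/6}
Op 4: register job_C */17 -> active={job_B:*/6, job_C:*/17}
Op 5: register job_B */6 -> active={job_B:*/6, job_C:*/17}
Op 6: unregister job_C -> active={job_B:*/6}
Op 7: register job_C */14 -> active={job_B:*/6, job_C:*/14}
Op 8: unregister job_C -> active={job_B:*/6}
Op 9: register job_C */14 -> active={job_B:*/6, job_C:*/14}
Final interval of job_C = 14
Next fire of job_C after T=102: (102//14+1)*14 = 112

Answer: interval=14 next_fire=112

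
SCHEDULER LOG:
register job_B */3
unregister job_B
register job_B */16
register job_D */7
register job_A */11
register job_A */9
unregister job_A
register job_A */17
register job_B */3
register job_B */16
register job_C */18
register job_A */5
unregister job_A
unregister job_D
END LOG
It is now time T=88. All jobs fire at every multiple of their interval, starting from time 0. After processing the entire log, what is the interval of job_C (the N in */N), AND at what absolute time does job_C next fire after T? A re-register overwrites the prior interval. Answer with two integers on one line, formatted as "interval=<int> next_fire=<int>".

Answer: interval=18 next_fire=90

Derivation:
Op 1: register job_B */3 -> active={job_B:*/3}
Op 2: unregister job_B -> active={}
Op 3: register job_B */16 -> active={job_B:*/16}
Op 4: register job_D */7 -> active={job_B:*/16, job_D:*/7}
Op 5: register job_A */11 -> active={job_A:*/11, job_B:*/16, job_D:*/7}
Op 6: register job_A */9 -> active={job_A:*/9, job_B:*/16, job_D:*/7}
Op 7: unregister job_A -> active={job_B:*/16, job_D:*/7}
Op 8: register job_A */17 -> active={job_A:*/17, job_B:*/16, job_D:*/7}
Op 9: register job_B */3 -> active={job_A:*/17, job_B:*/3, job_D:*/7}
Op 10: register job_B */16 -> active={job_A:*/17, job_B:*/16, job_D:*/7}
Op 11: register job_C */18 -> active={job_A:*/17, job_B:*/16, job_C:*/18, job_D:*/7}
Op 12: register job_A */5 -> active={job_A:*/5, job_B:*/16, job_C:*/18, job_D:*/7}
Op 13: unregister job_A -> active={job_B:*/16, job_C:*/18, job_D:*/7}
Op 14: unregister job_D -> active={job_B:*/16, job_C:*/18}
Final interval of job_C = 18
Next fire of job_C after T=88: (88//18+1)*18 = 90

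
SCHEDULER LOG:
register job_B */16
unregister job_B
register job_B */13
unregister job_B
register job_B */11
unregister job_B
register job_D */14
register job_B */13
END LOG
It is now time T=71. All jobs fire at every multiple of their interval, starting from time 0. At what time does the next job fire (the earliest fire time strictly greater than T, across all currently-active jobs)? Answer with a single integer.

Answer: 78

Derivation:
Op 1: register job_B */16 -> active={job_B:*/16}
Op 2: unregister job_B -> active={}
Op 3: register job_B */13 -> active={job_B:*/13}
Op 4: unregister job_B -> active={}
Op 5: register job_B */11 -> active={job_B:*/11}
Op 6: unregister job_B -> active={}
Op 7: register job_D */14 -> active={job_D:*/14}
Op 8: register job_B */13 -> active={job_B:*/13, job_D:*/14}
  job_B: interval 13, next fire after T=71 is 78
  job_D: interval 14, next fire after T=71 is 84
Earliest fire time = 78 (job job_B)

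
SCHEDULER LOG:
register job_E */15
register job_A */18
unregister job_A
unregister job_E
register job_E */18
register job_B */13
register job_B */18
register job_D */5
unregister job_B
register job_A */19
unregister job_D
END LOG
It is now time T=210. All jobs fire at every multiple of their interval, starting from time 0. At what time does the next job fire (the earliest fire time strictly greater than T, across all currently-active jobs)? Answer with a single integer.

Op 1: register job_E */15 -> active={job_E:*/15}
Op 2: register job_A */18 -> active={job_A:*/18, job_E:*/15}
Op 3: unregister job_A -> active={job_E:*/15}
Op 4: unregister job_E -> active={}
Op 5: register job_E */18 -> active={job_E:*/18}
Op 6: register job_B */13 -> active={job_B:*/13, job_E:*/18}
Op 7: register job_B */18 -> active={job_B:*/18, job_E:*/18}
Op 8: register job_D */5 -> active={job_B:*/18, job_D:*/5, job_E:*/18}
Op 9: unregister job_B -> active={job_D:*/5, job_E:*/18}
Op 10: register job_A */19 -> active={job_A:*/19, job_D:*/5, job_E:*/18}
Op 11: unregister job_D -> active={job_A:*/19, job_E:*/18}
  job_A: interval 19, next fire after T=210 is 228
  job_E: interval 18, next fire after T=210 is 216
Earliest fire time = 216 (job job_E)

Answer: 216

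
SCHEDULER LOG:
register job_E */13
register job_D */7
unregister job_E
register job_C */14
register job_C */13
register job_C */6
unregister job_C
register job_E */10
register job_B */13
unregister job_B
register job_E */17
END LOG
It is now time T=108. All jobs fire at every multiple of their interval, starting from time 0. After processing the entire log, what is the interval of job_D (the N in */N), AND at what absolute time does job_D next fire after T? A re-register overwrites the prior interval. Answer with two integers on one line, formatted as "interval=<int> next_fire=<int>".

Op 1: register job_E */13 -> active={job_E:*/13}
Op 2: register job_D */7 -> active={job_D:*/7, job_E:*/13}
Op 3: unregister job_E -> active={job_D:*/7}
Op 4: register job_C */14 -> active={job_C:*/14, job_D:*/7}
Op 5: register job_C */13 -> active={job_C:*/13, job_D:*/7}
Op 6: register job_C */6 -> active={job_C:*/6, job_D:*/7}
Op 7: unregister job_C -> active={job_D:*/7}
Op 8: register job_E */10 -> active={job_D:*/7, job_E:*/10}
Op 9: register job_B */13 -> active={job_B:*/13, job_D:*/7, job_E:*/10}
Op 10: unregister job_B -> active={job_D:*/7, job_E:*/10}
Op 11: register job_E */17 -> active={job_D:*/7, job_E:*/17}
Final interval of job_D = 7
Next fire of job_D after T=108: (108//7+1)*7 = 112

Answer: interval=7 next_fire=112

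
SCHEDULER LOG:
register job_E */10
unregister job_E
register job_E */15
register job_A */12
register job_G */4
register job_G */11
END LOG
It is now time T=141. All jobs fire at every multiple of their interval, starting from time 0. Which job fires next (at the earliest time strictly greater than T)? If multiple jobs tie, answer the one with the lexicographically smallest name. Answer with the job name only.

Answer: job_G

Derivation:
Op 1: register job_E */10 -> active={job_E:*/10}
Op 2: unregister job_E -> active={}
Op 3: register job_E */15 -> active={job_E:*/15}
Op 4: register job_A */12 -> active={job_A:*/12, job_E:*/15}
Op 5: register job_G */4 -> active={job_A:*/12, job_E:*/15, job_G:*/4}
Op 6: register job_G */11 -> active={job_A:*/12, job_E:*/15, job_G:*/11}
  job_A: interval 12, next fire after T=141 is 144
  job_E: interval 15, next fire after T=141 is 150
  job_G: interval 11, next fire after T=141 is 143
Earliest = 143, winner (lex tiebreak) = job_G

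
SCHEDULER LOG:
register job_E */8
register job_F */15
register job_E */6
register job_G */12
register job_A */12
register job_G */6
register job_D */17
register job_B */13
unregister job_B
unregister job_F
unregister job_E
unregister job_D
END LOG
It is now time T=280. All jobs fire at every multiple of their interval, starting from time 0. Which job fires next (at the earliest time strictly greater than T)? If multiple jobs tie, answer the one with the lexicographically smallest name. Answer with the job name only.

Op 1: register job_E */8 -> active={job_E:*/8}
Op 2: register job_F */15 -> active={job_E:*/8, job_F:*/15}
Op 3: register job_E */6 -> active={job_E:*/6, job_F:*/15}
Op 4: register job_G */12 -> active={job_E:*/6, job_F:*/15, job_G:*/12}
Op 5: register job_A */12 -> active={job_A:*/12, job_E:*/6, job_F:*/15, job_G:*/12}
Op 6: register job_G */6 -> active={job_A:*/12, job_E:*/6, job_F:*/15, job_G:*/6}
Op 7: register job_D */17 -> active={job_A:*/12, job_D:*/17, job_E:*/6, job_F:*/15, job_G:*/6}
Op 8: register job_B */13 -> active={job_A:*/12, job_B:*/13, job_D:*/17, job_E:*/6, job_F:*/15, job_G:*/6}
Op 9: unregister job_B -> active={job_A:*/12, job_D:*/17, job_E:*/6, job_F:*/15, job_G:*/6}
Op 10: unregister job_F -> active={job_A:*/12, job_D:*/17, job_E:*/6, job_G:*/6}
Op 11: unregister job_E -> active={job_A:*/12, job_D:*/17, job_G:*/6}
Op 12: unregister job_D -> active={job_A:*/12, job_G:*/6}
  job_A: interval 12, next fire after T=280 is 288
  job_G: interval 6, next fire after T=280 is 282
Earliest = 282, winner (lex tiebreak) = job_G

Answer: job_G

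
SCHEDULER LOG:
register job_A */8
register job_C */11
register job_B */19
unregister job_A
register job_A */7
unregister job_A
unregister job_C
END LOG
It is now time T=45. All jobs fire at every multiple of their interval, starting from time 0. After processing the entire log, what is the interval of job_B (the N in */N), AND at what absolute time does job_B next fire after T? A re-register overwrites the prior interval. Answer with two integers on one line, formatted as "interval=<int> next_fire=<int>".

Op 1: register job_A */8 -> active={job_A:*/8}
Op 2: register job_C */11 -> active={job_A:*/8, job_C:*/11}
Op 3: register job_B */19 -> active={job_A:*/8, job_B:*/19, job_C:*/11}
Op 4: unregister job_A -> active={job_B:*/19, job_C:*/11}
Op 5: register job_A */7 -> active={job_A:*/7, job_B:*/19, job_C:*/11}
Op 6: unregister job_A -> active={job_B:*/19, job_C:*/11}
Op 7: unregister job_C -> active={job_B:*/19}
Final interval of job_B = 19
Next fire of job_B after T=45: (45//19+1)*19 = 57

Answer: interval=19 next_fire=57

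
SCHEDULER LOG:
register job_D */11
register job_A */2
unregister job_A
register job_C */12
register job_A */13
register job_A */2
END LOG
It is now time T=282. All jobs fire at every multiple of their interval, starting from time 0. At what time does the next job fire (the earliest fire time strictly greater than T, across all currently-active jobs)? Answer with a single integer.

Op 1: register job_D */11 -> active={job_D:*/11}
Op 2: register job_A */2 -> active={job_A:*/2, job_D:*/11}
Op 3: unregister job_A -> active={job_D:*/11}
Op 4: register job_C */12 -> active={job_C:*/12, job_D:*/11}
Op 5: register job_A */13 -> active={job_A:*/13, job_C:*/12, job_D:*/11}
Op 6: register job_A */2 -> active={job_A:*/2, job_C:*/12, job_D:*/11}
  job_A: interval 2, next fire after T=282 is 284
  job_C: interval 12, next fire after T=282 is 288
  job_D: interval 11, next fire after T=282 is 286
Earliest fire time = 284 (job job_A)

Answer: 284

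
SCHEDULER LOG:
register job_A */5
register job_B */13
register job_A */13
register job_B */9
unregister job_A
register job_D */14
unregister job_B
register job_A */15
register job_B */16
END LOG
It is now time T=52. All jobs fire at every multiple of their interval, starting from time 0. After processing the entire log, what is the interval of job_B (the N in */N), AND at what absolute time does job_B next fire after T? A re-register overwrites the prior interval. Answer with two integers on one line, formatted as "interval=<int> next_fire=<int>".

Op 1: register job_A */5 -> active={job_A:*/5}
Op 2: register job_B */13 -> active={job_A:*/5, job_B:*/13}
Op 3: register job_A */13 -> active={job_A:*/13, job_B:*/13}
Op 4: register job_B */9 -> active={job_A:*/13, job_B:*/9}
Op 5: unregister job_A -> active={job_B:*/9}
Op 6: register job_D */14 -> active={job_B:*/9, job_D:*/14}
Op 7: unregister job_B -> active={job_D:*/14}
Op 8: register job_A */15 -> active={job_A:*/15, job_D:*/14}
Op 9: register job_B */16 -> active={job_A:*/15, job_B:*/16, job_D:*/14}
Final interval of job_B = 16
Next fire of job_B after T=52: (52//16+1)*16 = 64

Answer: interval=16 next_fire=64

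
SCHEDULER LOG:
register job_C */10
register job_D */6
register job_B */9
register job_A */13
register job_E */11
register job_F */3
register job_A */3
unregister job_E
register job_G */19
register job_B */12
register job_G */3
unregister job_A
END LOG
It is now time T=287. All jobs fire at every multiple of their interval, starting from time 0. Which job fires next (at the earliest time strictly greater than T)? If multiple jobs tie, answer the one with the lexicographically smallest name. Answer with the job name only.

Op 1: register job_C */10 -> active={job_C:*/10}
Op 2: register job_D */6 -> active={job_C:*/10, job_D:*/6}
Op 3: register job_B */9 -> active={job_B:*/9, job_C:*/10, job_D:*/6}
Op 4: register job_A */13 -> active={job_A:*/13, job_B:*/9, job_C:*/10, job_D:*/6}
Op 5: register job_E */11 -> active={job_A:*/13, job_B:*/9, job_C:*/10, job_D:*/6, job_E:*/11}
Op 6: register job_F */3 -> active={job_A:*/13, job_B:*/9, job_C:*/10, job_D:*/6, job_E:*/11, job_F:*/3}
Op 7: register job_A */3 -> active={job_A:*/3, job_B:*/9, job_C:*/10, job_D:*/6, job_E:*/11, job_F:*/3}
Op 8: unregister job_E -> active={job_A:*/3, job_B:*/9, job_C:*/10, job_D:*/6, job_F:*/3}
Op 9: register job_G */19 -> active={job_A:*/3, job_B:*/9, job_C:*/10, job_D:*/6, job_F:*/3, job_G:*/19}
Op 10: register job_B */12 -> active={job_A:*/3, job_B:*/12, job_C:*/10, job_D:*/6, job_F:*/3, job_G:*/19}
Op 11: register job_G */3 -> active={job_A:*/3, job_B:*/12, job_C:*/10, job_D:*/6, job_F:*/3, job_G:*/3}
Op 12: unregister job_A -> active={job_B:*/12, job_C:*/10, job_D:*/6, job_F:*/3, job_G:*/3}
  job_B: interval 12, next fire after T=287 is 288
  job_C: interval 10, next fire after T=287 is 290
  job_D: interval 6, next fire after T=287 is 288
  job_F: interval 3, next fire after T=287 is 288
  job_G: interval 3, next fire after T=287 is 288
Earliest = 288, winner (lex tiebreak) = job_B

Answer: job_B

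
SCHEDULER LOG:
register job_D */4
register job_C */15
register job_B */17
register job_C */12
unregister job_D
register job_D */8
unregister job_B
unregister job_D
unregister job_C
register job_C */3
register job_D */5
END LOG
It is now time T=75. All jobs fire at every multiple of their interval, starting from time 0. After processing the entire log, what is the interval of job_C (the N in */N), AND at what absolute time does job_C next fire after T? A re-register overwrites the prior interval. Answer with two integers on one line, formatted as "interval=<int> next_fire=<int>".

Answer: interval=3 next_fire=78

Derivation:
Op 1: register job_D */4 -> active={job_D:*/4}
Op 2: register job_C */15 -> active={job_C:*/15, job_D:*/4}
Op 3: register job_B */17 -> active={job_B:*/17, job_C:*/15, job_D:*/4}
Op 4: register job_C */12 -> active={job_B:*/17, job_C:*/12, job_D:*/4}
Op 5: unregister job_D -> active={job_B:*/17, job_C:*/12}
Op 6: register job_D */8 -> active={job_B:*/17, job_C:*/12, job_D:*/8}
Op 7: unregister job_B -> active={job_C:*/12, job_D:*/8}
Op 8: unregister job_D -> active={job_C:*/12}
Op 9: unregister job_C -> active={}
Op 10: register job_C */3 -> active={job_C:*/3}
Op 11: register job_D */5 -> active={job_C:*/3, job_D:*/5}
Final interval of job_C = 3
Next fire of job_C after T=75: (75//3+1)*3 = 78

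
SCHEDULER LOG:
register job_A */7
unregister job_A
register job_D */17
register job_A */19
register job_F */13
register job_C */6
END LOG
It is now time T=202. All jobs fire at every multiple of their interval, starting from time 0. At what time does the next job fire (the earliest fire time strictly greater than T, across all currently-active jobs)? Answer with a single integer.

Op 1: register job_A */7 -> active={job_A:*/7}
Op 2: unregister job_A -> active={}
Op 3: register job_D */17 -> active={job_D:*/17}
Op 4: register job_A */19 -> active={job_A:*/19, job_D:*/17}
Op 5: register job_F */13 -> active={job_A:*/19, job_D:*/17, job_F:*/13}
Op 6: register job_C */6 -> active={job_A:*/19, job_C:*/6, job_D:*/17, job_F:*/13}
  job_A: interval 19, next fire after T=202 is 209
  job_C: interval 6, next fire after T=202 is 204
  job_D: interval 17, next fire after T=202 is 204
  job_F: interval 13, next fire after T=202 is 208
Earliest fire time = 204 (job job_C)

Answer: 204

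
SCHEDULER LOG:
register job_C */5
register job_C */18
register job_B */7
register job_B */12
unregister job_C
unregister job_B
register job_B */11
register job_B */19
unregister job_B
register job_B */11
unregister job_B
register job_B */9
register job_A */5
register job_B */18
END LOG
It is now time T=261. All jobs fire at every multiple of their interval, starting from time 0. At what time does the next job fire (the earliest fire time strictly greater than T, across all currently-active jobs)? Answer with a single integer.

Op 1: register job_C */5 -> active={job_C:*/5}
Op 2: register job_C */18 -> active={job_C:*/18}
Op 3: register job_B */7 -> active={job_B:*/7, job_C:*/18}
Op 4: register job_B */12 -> active={job_B:*/12, job_C:*/18}
Op 5: unregister job_C -> active={job_B:*/12}
Op 6: unregister job_B -> active={}
Op 7: register job_B */11 -> active={job_B:*/11}
Op 8: register job_B */19 -> active={job_B:*/19}
Op 9: unregister job_B -> active={}
Op 10: register job_B */11 -> active={job_B:*/11}
Op 11: unregister job_B -> active={}
Op 12: register job_B */9 -> active={job_B:*/9}
Op 13: register job_A */5 -> active={job_A:*/5, job_B:*/9}
Op 14: register job_B */18 -> active={job_A:*/5, job_B:*/18}
  job_A: interval 5, next fire after T=261 is 265
  job_B: interval 18, next fire after T=261 is 270
Earliest fire time = 265 (job job_A)

Answer: 265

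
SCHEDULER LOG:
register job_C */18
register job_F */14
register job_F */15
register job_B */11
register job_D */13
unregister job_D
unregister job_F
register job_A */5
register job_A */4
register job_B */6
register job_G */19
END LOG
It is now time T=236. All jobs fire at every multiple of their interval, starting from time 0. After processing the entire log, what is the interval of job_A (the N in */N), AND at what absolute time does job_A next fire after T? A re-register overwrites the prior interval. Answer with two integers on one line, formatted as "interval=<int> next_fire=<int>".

Op 1: register job_C */18 -> active={job_C:*/18}
Op 2: register job_F */14 -> active={job_C:*/18, job_F:*/14}
Op 3: register job_F */15 -> active={job_C:*/18, job_F:*/15}
Op 4: register job_B */11 -> active={job_B:*/11, job_C:*/18, job_F:*/15}
Op 5: register job_D */13 -> active={job_B:*/11, job_C:*/18, job_D:*/13, job_F:*/15}
Op 6: unregister job_D -> active={job_B:*/11, job_C:*/18, job_F:*/15}
Op 7: unregister job_F -> active={job_B:*/11, job_C:*/18}
Op 8: register job_A */5 -> active={job_A:*/5, job_B:*/11, job_C:*/18}
Op 9: register job_A */4 -> active={job_A:*/4, job_B:*/11, job_C:*/18}
Op 10: register job_B */6 -> active={job_A:*/4, job_B:*/6, job_C:*/18}
Op 11: register job_G */19 -> active={job_A:*/4, job_B:*/6, job_C:*/18, job_G:*/19}
Final interval of job_A = 4
Next fire of job_A after T=236: (236//4+1)*4 = 240

Answer: interval=4 next_fire=240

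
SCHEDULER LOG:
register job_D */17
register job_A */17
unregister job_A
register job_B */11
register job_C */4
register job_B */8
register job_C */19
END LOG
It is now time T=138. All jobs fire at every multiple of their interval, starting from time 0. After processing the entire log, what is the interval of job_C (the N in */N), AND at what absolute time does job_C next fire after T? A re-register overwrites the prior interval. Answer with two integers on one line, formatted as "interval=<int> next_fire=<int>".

Op 1: register job_D */17 -> active={job_D:*/17}
Op 2: register job_A */17 -> active={job_A:*/17, job_D:*/17}
Op 3: unregister job_A -> active={job_D:*/17}
Op 4: register job_B */11 -> active={job_B:*/11, job_D:*/17}
Op 5: register job_C */4 -> active={job_B:*/11, job_C:*/4, job_D:*/17}
Op 6: register job_B */8 -> active={job_B:*/8, job_C:*/4, job_D:*/17}
Op 7: register job_C */19 -> active={job_B:*/8, job_C:*/19, job_D:*/17}
Final interval of job_C = 19
Next fire of job_C after T=138: (138//19+1)*19 = 152

Answer: interval=19 next_fire=152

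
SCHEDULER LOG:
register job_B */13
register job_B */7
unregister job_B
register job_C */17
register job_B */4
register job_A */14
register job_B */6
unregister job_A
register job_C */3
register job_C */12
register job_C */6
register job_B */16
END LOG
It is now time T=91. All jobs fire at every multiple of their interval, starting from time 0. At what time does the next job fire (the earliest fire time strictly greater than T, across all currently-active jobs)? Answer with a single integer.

Op 1: register job_B */13 -> active={job_B:*/13}
Op 2: register job_B */7 -> active={job_B:*/7}
Op 3: unregister job_B -> active={}
Op 4: register job_C */17 -> active={job_C:*/17}
Op 5: register job_B */4 -> active={job_B:*/4, job_C:*/17}
Op 6: register job_A */14 -> active={job_A:*/14, job_B:*/4, job_C:*/17}
Op 7: register job_B */6 -> active={job_A:*/14, job_B:*/6, job_C:*/17}
Op 8: unregister job_A -> active={job_B:*/6, job_C:*/17}
Op 9: register job_C */3 -> active={job_B:*/6, job_C:*/3}
Op 10: register job_C */12 -> active={job_B:*/6, job_C:*/12}
Op 11: register job_C */6 -> active={job_B:*/6, job_C:*/6}
Op 12: register job_B */16 -> active={job_B:*/16, job_C:*/6}
  job_B: interval 16, next fire after T=91 is 96
  job_C: interval 6, next fire after T=91 is 96
Earliest fire time = 96 (job job_B)

Answer: 96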